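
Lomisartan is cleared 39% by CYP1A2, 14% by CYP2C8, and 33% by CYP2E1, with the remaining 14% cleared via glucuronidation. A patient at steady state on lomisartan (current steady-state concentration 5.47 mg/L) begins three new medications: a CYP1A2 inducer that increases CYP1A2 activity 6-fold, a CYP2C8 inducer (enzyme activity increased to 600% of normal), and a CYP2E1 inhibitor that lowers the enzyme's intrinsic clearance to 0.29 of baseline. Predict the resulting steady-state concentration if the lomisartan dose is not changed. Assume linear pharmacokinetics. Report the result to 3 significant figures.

1.60 mg/L

CYP1A2: 0.39 × 6 = 2.34
CYP2C8: 0.14 × 6 = 0.84
CYP2E1: 0.33 × 0.29 = 0.0957
Other: 0.14 (unchanged)
Relative clearance = 2.34 + 0.84 + 0.0957 + 0.14 = 3.4157.
Steady-state concentration ∝ 1/CL: new value = 5.47 / 3.4157 = 1.60 mg/L.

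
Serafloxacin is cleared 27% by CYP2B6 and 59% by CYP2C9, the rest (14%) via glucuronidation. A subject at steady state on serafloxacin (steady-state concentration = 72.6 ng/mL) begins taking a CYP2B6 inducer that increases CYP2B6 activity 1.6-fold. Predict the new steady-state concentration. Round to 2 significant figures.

The CYP2B6 pathway (27% of clearance) is boosted to 1.6× activity: 0.27 × 1.6 = 0.432.
CYP2C9 (59%) and the residual 14% are unaffected.
CL_new/CL_old = 0.432 + 0.59 + 0.14 = 1.162.
New steady-state concentration = baseline ÷ relative clearance = 72.6 / 1.162 = 62 ng/mL.

62 ng/mL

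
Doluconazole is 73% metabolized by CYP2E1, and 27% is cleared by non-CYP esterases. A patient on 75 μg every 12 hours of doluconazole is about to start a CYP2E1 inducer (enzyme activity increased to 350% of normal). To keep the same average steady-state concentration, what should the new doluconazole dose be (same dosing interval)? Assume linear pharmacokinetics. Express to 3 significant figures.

The CYP2E1 pathway (73% of clearance) is boosted to 3.5× activity: 0.73 × 3.5 = 2.555.
The remaining 27% of clearance is unaffected.
Relative clearance = 2.555 + 0.27 = 2.825.
To maintain the same steady-state level, dose must scale with clearance: new dose = 75 × 2.825 = 212 μg.

212 μg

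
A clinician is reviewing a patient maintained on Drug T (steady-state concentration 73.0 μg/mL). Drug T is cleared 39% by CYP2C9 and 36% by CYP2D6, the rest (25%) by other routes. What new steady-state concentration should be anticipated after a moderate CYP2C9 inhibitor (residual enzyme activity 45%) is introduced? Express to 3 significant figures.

92.9 μg/mL

CYP2C9: 0.39 × 0.45 = 0.1755
CYP2D6: 0.36 (unchanged)
Other: 0.25 (unchanged)
Relative clearance = 0.1755 + 0.36 + 0.25 = 0.7855.
Steady-state concentration ∝ 1/CL, so new value = 73.0 / 0.7855 = 92.9 μg/mL.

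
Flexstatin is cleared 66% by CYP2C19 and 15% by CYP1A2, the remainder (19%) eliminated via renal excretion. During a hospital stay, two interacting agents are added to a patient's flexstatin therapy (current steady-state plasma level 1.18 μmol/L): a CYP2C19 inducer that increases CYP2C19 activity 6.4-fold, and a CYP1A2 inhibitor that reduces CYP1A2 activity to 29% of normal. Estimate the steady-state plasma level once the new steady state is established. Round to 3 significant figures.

0.265 μmol/L

CYP2C19: 0.66 × 6.4 = 4.224
CYP1A2: 0.15 × 0.29 = 0.0435
Other: 0.19 (unchanged)
Relative clearance = 4.224 + 0.0435 + 0.19 = 4.4575.
Steady-state plasma level ∝ 1/CL: new value = 1.18 / 4.4575 = 0.265 μmol/L.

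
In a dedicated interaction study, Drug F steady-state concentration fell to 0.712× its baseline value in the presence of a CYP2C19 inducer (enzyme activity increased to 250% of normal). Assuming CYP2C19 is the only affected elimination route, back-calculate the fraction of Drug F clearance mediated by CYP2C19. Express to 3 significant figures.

0.270

Let fm be the CYP2C19 fraction. New clearance relative to baseline = fm × 2.5 + (1 − fm).
Steady-state concentration ratio = 1 / (new CL fraction), so new CL fraction = 1 / 0.712 = 1.404.
fm × 2.5 + 1 − fm = 1.404  ⇒  fm × (2.5 − 1) = 0.4045  ⇒  fm = 0.270.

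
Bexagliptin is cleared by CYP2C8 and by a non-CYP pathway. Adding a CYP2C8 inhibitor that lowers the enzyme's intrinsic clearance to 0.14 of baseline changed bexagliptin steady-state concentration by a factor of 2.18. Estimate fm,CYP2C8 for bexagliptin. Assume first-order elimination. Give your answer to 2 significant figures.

Write x for the fraction cleared via CYP2C8. The observed steady-state concentration change means clearance fell to 1/2.18 = 0.4587 of baseline.
Setting x·0.14 + (1 − x) = 0.4587 and solving: x = (0.4587 − 1)/(0.14 − 1) = 0.63.

0.63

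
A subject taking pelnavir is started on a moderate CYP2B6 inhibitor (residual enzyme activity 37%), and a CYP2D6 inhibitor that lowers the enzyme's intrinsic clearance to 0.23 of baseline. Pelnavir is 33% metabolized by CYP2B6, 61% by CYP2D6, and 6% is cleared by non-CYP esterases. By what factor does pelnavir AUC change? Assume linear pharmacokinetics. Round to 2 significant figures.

CYP2B6: 0.33 × 0.37 = 0.1221
CYP2D6: 0.61 × 0.23 = 0.1403
Other: 0.06 (unchanged)
CL_new/CL_old = 0.1221 + 0.1403 + 0.06 = 0.3224.
AUC ∝ 1/CL: fold-change = 1 / 0.3224 = 3.1.

3.1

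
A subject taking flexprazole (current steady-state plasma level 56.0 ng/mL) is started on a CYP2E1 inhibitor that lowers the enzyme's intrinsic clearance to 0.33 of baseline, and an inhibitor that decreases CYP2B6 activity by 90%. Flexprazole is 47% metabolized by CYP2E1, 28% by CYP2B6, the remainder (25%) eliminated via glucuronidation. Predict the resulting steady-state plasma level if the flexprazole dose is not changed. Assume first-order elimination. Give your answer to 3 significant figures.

129 ng/mL

CYP2E1: 0.47 × 0.33 = 0.1551
CYP2B6: 0.28 × 0.1 = 0.028
Other: 0.25 (unchanged)
CL_new/CL_old = 0.1551 + 0.028 + 0.25 = 0.4331.
Steady-state plasma level ∝ 1/CL: new value = 56.0 / 0.4331 = 129 ng/mL.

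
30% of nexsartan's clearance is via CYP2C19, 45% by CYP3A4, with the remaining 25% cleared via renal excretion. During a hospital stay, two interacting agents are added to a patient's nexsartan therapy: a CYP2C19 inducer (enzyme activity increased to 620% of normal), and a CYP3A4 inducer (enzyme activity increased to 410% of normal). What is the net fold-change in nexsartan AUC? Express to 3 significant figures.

0.253

CYP2C19: 0.3 × 6.2 = 1.86
CYP3A4: 0.45 × 4.1 = 1.845
Other: 0.25 (unchanged)
CL_new/CL_old = 1.86 + 1.845 + 0.25 = 3.955.
AUC ∝ 1/CL: fold-change = 1 / 3.955 = 0.253.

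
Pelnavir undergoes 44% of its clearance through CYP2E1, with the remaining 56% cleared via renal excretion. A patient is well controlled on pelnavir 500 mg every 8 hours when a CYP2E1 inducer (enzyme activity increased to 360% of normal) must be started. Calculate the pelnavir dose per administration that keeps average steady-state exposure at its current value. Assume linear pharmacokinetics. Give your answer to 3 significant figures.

CYP2E1: 0.44 × 3.6 = 1.584
Other: 0.56 (unchanged)
New clearance relative to baseline: 1.584 + 0.56 = 2.144.
To maintain the same steady-state level, dose must scale with clearance: new dose = 500 × 2.144 = 1.07 × 10³ mg.

1.07 × 10³ mg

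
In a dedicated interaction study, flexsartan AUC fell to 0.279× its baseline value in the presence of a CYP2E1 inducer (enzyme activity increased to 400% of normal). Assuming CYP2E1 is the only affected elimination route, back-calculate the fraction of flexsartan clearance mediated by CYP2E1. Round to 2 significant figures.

Let fm be the CYP2E1 fraction. New clearance relative to baseline = fm × 4 + (1 − fm).
AUC ratio = 1 / (new CL fraction), so new CL fraction = 1 / 0.279 = 3.584.
fm × 4 + 1 − fm = 3.584  ⇒  fm × (4 − 1) = 2.584  ⇒  fm = 0.86.

0.86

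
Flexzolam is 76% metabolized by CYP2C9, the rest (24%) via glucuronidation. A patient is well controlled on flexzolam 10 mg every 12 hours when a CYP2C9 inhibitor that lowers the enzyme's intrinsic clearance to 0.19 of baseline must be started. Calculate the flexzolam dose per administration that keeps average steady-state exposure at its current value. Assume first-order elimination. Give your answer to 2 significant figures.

3.8 mg

The CYP2C9 pathway (76% of clearance) falls to 0.19× activity: 0.76 × 0.19 = 0.1444.
Non-CYP routes (24%) are unchanged.
CL_new/CL_old = 0.1444 + 0.24 = 0.3844.
Css,avg = (dose rate)/CL, so holding Css fixed requires dose ∝ CL: 10 × 0.3844 = 3.8 mg.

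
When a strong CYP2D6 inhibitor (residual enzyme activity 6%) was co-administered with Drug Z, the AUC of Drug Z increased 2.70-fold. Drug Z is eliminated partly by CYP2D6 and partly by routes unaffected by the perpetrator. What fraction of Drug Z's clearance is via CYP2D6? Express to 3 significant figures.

0.670

Let x = fm,CYP2D6. Because AUC ∝ 1/CL, relative clearance fell to 1/2.70 = 0.3704.
Setting x·0.06 + (1 − x) = 0.3704 and solving: x = (0.3704 − 1)/(0.06 − 1) = 0.670.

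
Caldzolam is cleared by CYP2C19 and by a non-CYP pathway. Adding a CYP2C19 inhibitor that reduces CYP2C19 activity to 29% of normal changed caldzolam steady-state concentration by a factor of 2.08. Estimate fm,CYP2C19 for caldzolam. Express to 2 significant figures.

0.73

CL'/CL = 1 / 2.08 = 0.4808
0.29·fm + (1 − fm) = 0.4808
fm = (0.4808 − 1) / (0.29 − 1) = 0.73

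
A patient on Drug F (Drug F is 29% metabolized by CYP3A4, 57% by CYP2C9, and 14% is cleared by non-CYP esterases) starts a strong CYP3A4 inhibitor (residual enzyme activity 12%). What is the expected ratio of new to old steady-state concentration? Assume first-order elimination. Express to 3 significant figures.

1.34

The CYP3A4 pathway (29% of clearance) is reduced to 0.12× activity: 0.29 × 0.12 = 0.0348.
CYP2C9 (57%) and the residual 14% are unaffected.
New clearance relative to baseline: 0.0348 + 0.57 + 0.14 = 0.7448.
Since steady-state concentration ∝ 1/CL, the ratio is 1 / 0.7448 = 1.34.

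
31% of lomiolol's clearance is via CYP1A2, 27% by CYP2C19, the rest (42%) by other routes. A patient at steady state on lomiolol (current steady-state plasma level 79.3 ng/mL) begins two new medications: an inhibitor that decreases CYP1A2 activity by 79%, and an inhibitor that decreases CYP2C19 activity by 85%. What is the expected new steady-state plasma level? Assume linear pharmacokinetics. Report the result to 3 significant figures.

The CYP1A2 pathway (31% of clearance) is reduced to 0.21× activity: 0.31 × 0.21 = 0.0651.
The CYP2C19 pathway (27% of clearance) drops to 0.15× activity: 0.27 × 0.15 = 0.0405.
Non-CYP routes (42%) are unchanged.
CL_new/CL_old = 0.0651 + 0.0405 + 0.42 = 0.5256.
Dividing the baseline by the relative clearance: 79.3 / 0.5256 = 151 ng/mL.

151 ng/mL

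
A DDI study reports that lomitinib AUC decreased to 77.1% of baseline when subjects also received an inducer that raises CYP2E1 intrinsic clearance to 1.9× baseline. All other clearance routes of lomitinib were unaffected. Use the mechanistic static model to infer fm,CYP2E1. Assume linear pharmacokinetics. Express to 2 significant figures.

Write x for the fraction cleared via CYP2E1. The observed AUC change means clearance rose to 1/0.771 = 1.297 of baseline.
Setting x·1.9 + (1 − x) = 1.297 and solving: x = (1.297 − 1)/(1.9 − 1) = 0.33.

0.33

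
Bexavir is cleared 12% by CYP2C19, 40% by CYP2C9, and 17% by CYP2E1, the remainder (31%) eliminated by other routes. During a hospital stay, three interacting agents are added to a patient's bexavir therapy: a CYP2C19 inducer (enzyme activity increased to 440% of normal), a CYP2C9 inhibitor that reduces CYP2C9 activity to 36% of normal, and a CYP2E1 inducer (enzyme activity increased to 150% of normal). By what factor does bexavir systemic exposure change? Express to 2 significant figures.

The CYP2C19 pathway (12% of clearance) increases to 4.4× activity: 0.12 × 4.4 = 0.528.
The CYP2C9 pathway (40% of clearance) falls to 0.36× activity: 0.4 × 0.36 = 0.144.
The CYP2E1 pathway (17% of clearance) rises to 1.5× activity: 0.17 × 1.5 = 0.255.
The remaining 31% of clearance is unaffected.
CL_new/CL_old = 0.528 + 0.144 + 0.255 + 0.31 = 1.237.
Because systemic exposure varies inversely with clearance, the combined effect is 1 / 1.237 = 0.81.

0.81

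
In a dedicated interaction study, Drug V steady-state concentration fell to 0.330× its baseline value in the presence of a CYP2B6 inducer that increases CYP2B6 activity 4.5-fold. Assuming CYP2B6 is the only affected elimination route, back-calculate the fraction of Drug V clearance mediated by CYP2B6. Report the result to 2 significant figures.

CL'/CL = 1 / 0.330 = 3.03
4.5·fm + (1 − fm) = 3.03
fm = (3.03 − 1) / (4.5 − 1) = 0.58

0.58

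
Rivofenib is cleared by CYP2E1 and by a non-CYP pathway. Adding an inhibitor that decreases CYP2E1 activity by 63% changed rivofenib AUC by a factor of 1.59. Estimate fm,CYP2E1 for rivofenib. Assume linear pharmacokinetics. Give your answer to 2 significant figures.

0.59

Write x for the fraction cleared via CYP2E1. The observed AUC change means clearance fell to 1/1.59 = 0.6289 of baseline.
Setting x·0.37 + (1 − x) = 0.6289 and solving: x = (0.6289 − 1)/(0.37 − 1) = 0.59.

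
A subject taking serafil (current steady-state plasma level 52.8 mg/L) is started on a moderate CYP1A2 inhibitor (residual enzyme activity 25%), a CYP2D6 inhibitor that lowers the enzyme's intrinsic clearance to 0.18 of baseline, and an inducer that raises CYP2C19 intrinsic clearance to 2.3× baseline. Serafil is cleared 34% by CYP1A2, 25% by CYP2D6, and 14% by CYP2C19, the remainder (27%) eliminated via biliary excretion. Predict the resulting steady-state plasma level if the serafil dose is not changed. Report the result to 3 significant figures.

The CYP1A2 pathway (34% of clearance) drops to 0.25× activity: 0.34 × 0.25 = 0.085.
The CYP2D6 pathway (25% of clearance) falls to 0.18× activity: 0.25 × 0.18 = 0.045.
The CYP2C19 pathway (14% of clearance) is boosted to 2.3× activity: 0.14 × 2.3 = 0.322.
Non-CYP routes (27%) are unchanged.
CL_new/CL_old = 0.085 + 0.045 + 0.322 + 0.27 = 0.722.
Dividing the baseline by the relative clearance: 52.8 / 0.722 = 73.1 mg/L.

73.1 mg/L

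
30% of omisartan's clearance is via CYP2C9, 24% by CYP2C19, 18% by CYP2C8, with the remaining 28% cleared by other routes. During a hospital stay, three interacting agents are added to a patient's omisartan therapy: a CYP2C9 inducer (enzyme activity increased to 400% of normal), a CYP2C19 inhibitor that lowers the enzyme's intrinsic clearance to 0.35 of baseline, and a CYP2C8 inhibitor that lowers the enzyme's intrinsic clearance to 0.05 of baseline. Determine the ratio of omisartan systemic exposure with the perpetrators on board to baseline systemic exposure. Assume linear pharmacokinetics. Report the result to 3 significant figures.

0.636

The CYP2C9 pathway (30% of clearance) is boosted to 4× activity: 0.3 × 4 = 1.2.
The CYP2C19 pathway (24% of clearance) is reduced to 0.35× activity: 0.24 × 0.35 = 0.084.
The CYP2C8 pathway (18% of clearance) is reduced to 0.05× activity: 0.18 × 0.05 = 0.009.
Non-CYP routes (28%) are unchanged.
CL_new/CL_old = 1.2 + 0.084 + 0.009 + 0.28 = 1.573.
Net systemic exposure ratio = 1 / 1.573 = 0.636.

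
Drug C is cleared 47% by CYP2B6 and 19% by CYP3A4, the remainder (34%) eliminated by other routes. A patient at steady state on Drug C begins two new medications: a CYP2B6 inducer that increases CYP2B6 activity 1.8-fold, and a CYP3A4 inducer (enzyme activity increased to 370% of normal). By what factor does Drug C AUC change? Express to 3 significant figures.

The CYP2B6 pathway (47% of clearance) increases to 1.8× activity: 0.47 × 1.8 = 0.846.
The CYP3A4 pathway (19% of clearance) is boosted to 3.7× activity: 0.19 × 3.7 = 0.703.
Non-CYP routes (34%) are unchanged.
CL_new/CL_old = 0.846 + 0.703 + 0.34 = 1.889.
Because AUC varies inversely with clearance, the combined effect is 1 / 1.889 = 0.529.

0.529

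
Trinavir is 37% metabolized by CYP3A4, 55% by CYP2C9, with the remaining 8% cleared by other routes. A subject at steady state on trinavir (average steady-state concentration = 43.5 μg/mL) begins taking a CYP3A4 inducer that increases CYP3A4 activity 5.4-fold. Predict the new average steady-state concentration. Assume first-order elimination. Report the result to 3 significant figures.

16.6 μg/mL

The CYP3A4 pathway (37% of clearance) increases to 5.4× activity: 0.37 × 5.4 = 1.998.
CYP2C9 (55%) and the residual 8% are unaffected.
New clearance relative to baseline: 1.998 + 0.55 + 0.08 = 2.628.
With dosing unchanged, average steady-state concentration scales as 1/CL: 43.5 / 2.628 = 16.6 μg/mL.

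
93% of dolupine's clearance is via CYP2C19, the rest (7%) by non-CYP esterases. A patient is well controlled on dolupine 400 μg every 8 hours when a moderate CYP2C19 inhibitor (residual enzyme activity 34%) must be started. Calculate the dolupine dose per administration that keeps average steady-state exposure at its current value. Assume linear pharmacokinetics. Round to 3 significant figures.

154 μg

The CYP2C19 pathway (93% of clearance) drops to 0.34× activity: 0.93 × 0.34 = 0.3162.
Non-CYP routes (7%) are unchanged.
New clearance relative to baseline: 0.3162 + 0.07 = 0.3862.
To maintain the same steady-state level, dose must scale with clearance: new dose = 400 × 0.3862 = 154 μg.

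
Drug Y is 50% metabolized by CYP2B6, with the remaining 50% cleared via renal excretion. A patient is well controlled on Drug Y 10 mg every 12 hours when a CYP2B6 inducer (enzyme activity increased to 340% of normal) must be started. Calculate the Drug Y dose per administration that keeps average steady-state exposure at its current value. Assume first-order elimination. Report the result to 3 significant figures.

The CYP2B6 pathway (50% of clearance) is boosted to 3.4× activity: 0.5 × 3.4 = 1.7.
The remaining 50% of clearance is unaffected.
New clearance relative to baseline: 1.7 + 0.5 = 2.2.
Css,avg = (dose rate)/CL, so holding Css fixed requires dose ∝ CL: 10 × 2.2 = 22.0 mg.

22.0 mg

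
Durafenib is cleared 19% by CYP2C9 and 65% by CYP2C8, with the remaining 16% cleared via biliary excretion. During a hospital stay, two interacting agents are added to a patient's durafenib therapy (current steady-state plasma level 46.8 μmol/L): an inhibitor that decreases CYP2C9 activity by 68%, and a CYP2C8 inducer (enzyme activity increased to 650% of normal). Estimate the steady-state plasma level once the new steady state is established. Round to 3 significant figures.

The CYP2C9 pathway (19% of clearance) falls to 0.32× activity: 0.19 × 0.32 = 0.0608.
The CYP2C8 pathway (65% of clearance) rises to 6.5× activity: 0.65 × 6.5 = 4.225.
Non-CYP routes (16%) are unchanged.
New clearance relative to baseline: 0.0608 + 4.225 + 0.16 = 4.4458.
Dividing the baseline by the relative clearance: 46.8 / 4.4458 = 10.5 μmol/L.

10.5 μmol/L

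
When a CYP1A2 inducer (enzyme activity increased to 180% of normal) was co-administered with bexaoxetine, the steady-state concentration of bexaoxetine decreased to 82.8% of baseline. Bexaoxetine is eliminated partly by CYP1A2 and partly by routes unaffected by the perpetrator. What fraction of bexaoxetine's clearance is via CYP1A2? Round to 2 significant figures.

0.26

Write x for the fraction cleared via CYP1A2. The observed steady-state concentration change means clearance rose to 1/0.828 = 1.208 of baseline.
Only the CYP1A2 route changed, so 1.208 = x·1.8 + (1 − x), giving x = 0.26.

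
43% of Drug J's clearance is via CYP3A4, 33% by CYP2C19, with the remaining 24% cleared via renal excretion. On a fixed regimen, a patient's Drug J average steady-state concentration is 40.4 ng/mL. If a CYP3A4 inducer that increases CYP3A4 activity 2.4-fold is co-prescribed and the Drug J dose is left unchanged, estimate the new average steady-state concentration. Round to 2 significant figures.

25 ng/mL

The CYP3A4 pathway (43% of clearance) is boosted to 2.4× activity: 0.43 × 2.4 = 1.032.
CYP2C19 (33%) and the residual 24% are unaffected.
Relative clearance = 1.032 + 0.33 + 0.24 = 1.602.
Average steady-state concentration ∝ 1/CL, so new value = 40.4 / 1.602 = 25 ng/mL.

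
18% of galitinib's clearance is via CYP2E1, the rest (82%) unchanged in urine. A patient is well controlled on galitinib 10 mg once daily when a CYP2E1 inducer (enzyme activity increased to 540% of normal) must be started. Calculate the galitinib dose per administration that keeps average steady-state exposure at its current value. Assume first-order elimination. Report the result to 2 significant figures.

CYP2E1: 0.18 × 5.4 = 0.972
Other: 0.82 (unchanged)
New clearance relative to baseline: 0.972 + 0.82 = 1.792.
Exposure is unchanged when dose changes in proportion to clearance. New dose = 10 mg × 1.792 = 18 mg.

18 mg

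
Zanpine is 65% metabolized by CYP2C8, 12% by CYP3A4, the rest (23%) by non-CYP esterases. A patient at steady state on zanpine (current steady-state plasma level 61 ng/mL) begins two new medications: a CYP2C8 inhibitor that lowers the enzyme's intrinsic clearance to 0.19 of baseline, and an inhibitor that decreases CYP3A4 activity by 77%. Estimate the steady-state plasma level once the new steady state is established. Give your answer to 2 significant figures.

1.6 × 10² ng/mL

The CYP2C8 pathway (65% of clearance) drops to 0.19× activity: 0.65 × 0.19 = 0.1235.
The CYP3A4 pathway (12% of clearance) falls to 0.23× activity: 0.12 × 0.23 = 0.0276.
The remaining 23% of clearance is unaffected.
New clearance relative to baseline: 0.1235 + 0.0276 + 0.23 = 0.3811.
New steady-state plasma level = 61 / 0.3811 = 1.6 × 10² ng/mL (concentration scales inversely with clearance).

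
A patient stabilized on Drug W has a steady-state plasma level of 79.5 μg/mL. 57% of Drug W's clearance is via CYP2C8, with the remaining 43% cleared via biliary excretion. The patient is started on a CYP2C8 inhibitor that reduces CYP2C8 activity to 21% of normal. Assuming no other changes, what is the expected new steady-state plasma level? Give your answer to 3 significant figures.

145 μg/mL

The CYP2C8 pathway (57% of clearance) drops to 0.21× activity: 0.57 × 0.21 = 0.1197.
The remaining 43% of clearance is unaffected.
Relative clearance = 0.1197 + 0.43 = 0.5497.
Steady-state plasma level ∝ 1/CL, so new value = 79.5 / 0.5497 = 145 μg/mL.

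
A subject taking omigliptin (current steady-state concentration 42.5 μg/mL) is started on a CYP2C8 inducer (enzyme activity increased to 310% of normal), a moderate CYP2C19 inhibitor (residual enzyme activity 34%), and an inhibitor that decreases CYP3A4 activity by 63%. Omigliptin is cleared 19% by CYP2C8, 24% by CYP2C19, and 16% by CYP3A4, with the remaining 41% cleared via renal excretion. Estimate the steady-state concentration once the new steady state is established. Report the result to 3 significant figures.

The CYP2C8 pathway (19% of clearance) increases to 3.1× activity: 0.19 × 3.1 = 0.589.
The CYP2C19 pathway (24% of clearance) drops to 0.34× activity: 0.24 × 0.34 = 0.0816.
The CYP3A4 pathway (16% of clearance) falls to 0.37× activity: 0.16 × 0.37 = 0.0592.
Non-CYP routes (41%) are unchanged.
Relative clearance = 0.589 + 0.0816 + 0.0592 + 0.41 = 1.1398.
Steady-state concentration ∝ 1/CL: new value = 42.5 / 1.1398 = 37.3 μg/mL.

37.3 μg/mL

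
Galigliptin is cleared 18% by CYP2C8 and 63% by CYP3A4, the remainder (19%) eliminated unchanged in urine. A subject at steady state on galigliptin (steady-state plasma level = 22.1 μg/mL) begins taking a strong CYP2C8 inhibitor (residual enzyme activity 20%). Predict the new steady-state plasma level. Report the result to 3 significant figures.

25.8 μg/mL

The CYP2C8 pathway (18% of clearance) falls to 0.2× activity: 0.18 × 0.2 = 0.036.
CYP3A4 (63%) and the residual 19% are unaffected.
New clearance relative to baseline: 0.036 + 0.63 + 0.19 = 0.856.
Steady-state plasma level ∝ 1/CL, so new value = 22.1 / 0.856 = 25.8 μg/mL.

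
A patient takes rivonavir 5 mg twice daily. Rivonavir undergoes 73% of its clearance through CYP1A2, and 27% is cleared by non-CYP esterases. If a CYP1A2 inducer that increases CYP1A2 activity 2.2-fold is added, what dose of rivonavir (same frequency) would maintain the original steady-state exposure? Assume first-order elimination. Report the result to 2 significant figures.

The CYP1A2 pathway (73% of clearance) increases to 2.2× activity: 0.73 × 2.2 = 1.606.
The remaining 27% of clearance is unaffected.
Relative clearance = 1.606 + 0.27 = 1.876.
To maintain the same steady-state level, dose must scale with clearance: new dose = 5 × 1.876 = 9.4 mg.

9.4 mg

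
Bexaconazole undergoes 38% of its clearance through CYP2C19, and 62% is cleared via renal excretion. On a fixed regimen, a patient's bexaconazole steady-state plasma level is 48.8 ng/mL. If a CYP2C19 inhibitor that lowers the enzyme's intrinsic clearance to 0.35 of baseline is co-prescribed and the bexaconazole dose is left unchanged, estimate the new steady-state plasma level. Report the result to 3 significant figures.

64.8 ng/mL

CYP2C19: 0.38 × 0.35 = 0.133
Other: 0.62 (unchanged)
CL_new/CL_old = 0.133 + 0.62 = 0.753.
With dosing unchanged, steady-state plasma level scales as 1/CL: 48.8 / 0.753 = 64.8 ng/mL.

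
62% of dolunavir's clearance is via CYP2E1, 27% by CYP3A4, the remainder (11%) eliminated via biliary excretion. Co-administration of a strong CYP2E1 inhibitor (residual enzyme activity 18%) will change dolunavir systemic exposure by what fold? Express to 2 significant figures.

2.0

The CYP2E1 pathway (62% of clearance) falls to 0.18× activity: 0.62 × 0.18 = 0.1116.
CYP3A4 (27%) and the residual 11% are unaffected.
Relative clearance = 0.1116 + 0.27 + 0.11 = 0.4916.
Systemic exposure ratio = CL_old/CL_new = 1 / 0.4916 = 2.0.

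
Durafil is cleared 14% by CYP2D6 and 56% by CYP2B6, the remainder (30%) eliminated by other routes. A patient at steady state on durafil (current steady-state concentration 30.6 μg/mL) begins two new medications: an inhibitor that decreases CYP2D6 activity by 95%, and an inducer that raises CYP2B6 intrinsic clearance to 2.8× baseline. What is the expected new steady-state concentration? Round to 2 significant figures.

The CYP2D6 pathway (14% of clearance) drops to 0.05× activity: 0.14 × 0.05 = 0.007.
The CYP2B6 pathway (56% of clearance) is boosted to 2.8× activity: 0.56 × 2.8 = 1.568.
Non-CYP routes (30%) are unchanged.
CL_new/CL_old = 0.007 + 1.568 + 0.3 = 1.875.
Dividing the baseline by the relative clearance: 30.6 / 1.875 = 16 μg/mL.

16 μg/mL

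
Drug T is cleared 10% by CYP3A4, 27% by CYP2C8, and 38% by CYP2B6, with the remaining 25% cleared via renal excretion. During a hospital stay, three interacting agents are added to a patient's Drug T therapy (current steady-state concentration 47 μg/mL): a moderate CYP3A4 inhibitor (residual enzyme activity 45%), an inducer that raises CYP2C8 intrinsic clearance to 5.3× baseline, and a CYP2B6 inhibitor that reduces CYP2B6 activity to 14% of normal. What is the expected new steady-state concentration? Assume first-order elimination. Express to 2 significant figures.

26 μg/mL

CYP3A4: 0.1 × 0.45 = 0.045
CYP2C8: 0.27 × 5.3 = 1.431
CYP2B6: 0.38 × 0.14 = 0.0532
Other: 0.25 (unchanged)
New clearance relative to baseline: 0.045 + 1.431 + 0.0532 + 0.25 = 1.7792.
Steady-state concentration ∝ 1/CL: new value = 47 / 1.7792 = 26 μg/mL.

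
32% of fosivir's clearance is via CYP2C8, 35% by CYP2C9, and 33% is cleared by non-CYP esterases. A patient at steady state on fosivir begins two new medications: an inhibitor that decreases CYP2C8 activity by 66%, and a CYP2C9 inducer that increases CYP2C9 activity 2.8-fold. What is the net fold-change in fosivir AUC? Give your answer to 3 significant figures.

CYP2C8: 0.32 × 0.34 = 0.1088
CYP2C9: 0.35 × 2.8 = 0.98
Other: 0.33 (unchanged)
CL_new/CL_old = 0.1088 + 0.98 + 0.33 = 1.4188.
Net AUC ratio = 1 / 1.4188 = 0.705.

0.705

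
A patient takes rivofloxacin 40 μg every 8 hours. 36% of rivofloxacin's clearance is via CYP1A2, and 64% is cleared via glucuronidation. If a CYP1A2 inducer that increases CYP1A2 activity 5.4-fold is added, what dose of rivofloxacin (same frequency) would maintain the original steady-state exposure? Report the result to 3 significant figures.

The CYP1A2 pathway (36% of clearance) increases to 5.4× activity: 0.36 × 5.4 = 1.944.
Non-CYP routes (64%) are unchanged.
Relative clearance = 1.944 + 0.64 = 2.584.
Exposure is unchanged when dose changes in proportion to clearance. New dose = 40 μg × 2.584 = 103 μg.

103 μg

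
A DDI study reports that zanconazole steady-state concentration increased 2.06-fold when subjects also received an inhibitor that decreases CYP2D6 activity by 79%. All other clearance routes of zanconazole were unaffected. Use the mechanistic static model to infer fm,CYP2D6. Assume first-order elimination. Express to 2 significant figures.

CL'/CL = 1 / 2.06 = 0.4854
0.21·fm + (1 − fm) = 0.4854
fm = (0.4854 − 1) / (0.21 − 1) = 0.65

0.65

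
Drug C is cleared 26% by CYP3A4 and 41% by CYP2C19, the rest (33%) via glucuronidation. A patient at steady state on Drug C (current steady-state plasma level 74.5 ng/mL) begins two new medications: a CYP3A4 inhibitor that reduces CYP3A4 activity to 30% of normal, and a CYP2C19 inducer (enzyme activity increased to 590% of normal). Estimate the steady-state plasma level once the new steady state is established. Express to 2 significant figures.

26 ng/mL

The CYP3A4 pathway (26% of clearance) is reduced to 0.3× activity: 0.26 × 0.3 = 0.078.
The CYP2C19 pathway (41% of clearance) rises to 5.9× activity: 0.41 × 5.9 = 2.419.
The remaining 33% of clearance is unaffected.
CL_new/CL_old = 0.078 + 2.419 + 0.33 = 2.827.
Dividing the baseline by the relative clearance: 74.5 / 2.827 = 26 ng/mL.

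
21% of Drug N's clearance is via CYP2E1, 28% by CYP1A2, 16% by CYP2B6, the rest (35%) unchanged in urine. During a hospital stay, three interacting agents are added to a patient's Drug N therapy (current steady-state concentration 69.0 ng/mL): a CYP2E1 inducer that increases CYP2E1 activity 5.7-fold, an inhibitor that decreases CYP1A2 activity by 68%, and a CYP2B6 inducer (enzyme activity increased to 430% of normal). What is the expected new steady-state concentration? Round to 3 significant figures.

29.7 ng/mL

CYP2E1: 0.21 × 5.7 = 1.197
CYP1A2: 0.28 × 0.32 = 0.0896
CYP2B6: 0.16 × 4.3 = 0.688
Other: 0.35 (unchanged)
Relative clearance = 1.197 + 0.0896 + 0.688 + 0.35 = 2.3246.
New steady-state concentration = 69.0 / 2.3246 = 29.7 ng/mL (concentration scales inversely with clearance).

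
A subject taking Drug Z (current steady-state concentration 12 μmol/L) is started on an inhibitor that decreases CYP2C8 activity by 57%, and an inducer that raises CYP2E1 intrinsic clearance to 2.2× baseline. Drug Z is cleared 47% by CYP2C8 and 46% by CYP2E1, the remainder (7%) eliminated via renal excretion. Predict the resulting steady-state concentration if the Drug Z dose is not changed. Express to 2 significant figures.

9.3 μmol/L

The CYP2C8 pathway (47% of clearance) falls to 0.43× activity: 0.47 × 0.43 = 0.2021.
The CYP2E1 pathway (46% of clearance) rises to 2.2× activity: 0.46 × 2.2 = 1.012.
The remaining 7% of clearance is unaffected.
New clearance relative to baseline: 0.2021 + 1.012 + 0.07 = 1.2841.
Steady-state concentration ∝ 1/CL: new value = 12 / 1.2841 = 9.3 μmol/L.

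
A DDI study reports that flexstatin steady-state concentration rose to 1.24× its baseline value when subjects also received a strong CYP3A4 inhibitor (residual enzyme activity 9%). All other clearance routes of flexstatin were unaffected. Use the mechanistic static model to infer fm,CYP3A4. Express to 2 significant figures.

CL'/CL = 1 / 1.24 = 0.8065
0.09·fm + (1 − fm) = 0.8065
fm = (0.8065 − 1) / (0.09 − 1) = 0.21

0.21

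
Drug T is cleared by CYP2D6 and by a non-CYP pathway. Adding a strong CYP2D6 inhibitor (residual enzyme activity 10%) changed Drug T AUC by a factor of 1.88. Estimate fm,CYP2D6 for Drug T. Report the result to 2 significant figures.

Let x = fm,CYP2D6. Because AUC ∝ 1/CL, relative clearance fell to 1/1.88 = 0.5319.
Only the CYP2D6 route changed, so 0.5319 = x·0.1 + (1 − x), giving x = 0.52.

0.52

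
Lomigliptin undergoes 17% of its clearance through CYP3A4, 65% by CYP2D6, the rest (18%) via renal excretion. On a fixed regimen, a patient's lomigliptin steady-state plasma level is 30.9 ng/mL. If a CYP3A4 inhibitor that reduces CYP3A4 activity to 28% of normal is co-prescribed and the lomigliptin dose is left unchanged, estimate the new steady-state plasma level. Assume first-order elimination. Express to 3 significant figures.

35.2 ng/mL

The CYP3A4 pathway (17% of clearance) falls to 0.28× activity: 0.17 × 0.28 = 0.0476.
CYP2D6 (65%) and the residual 18% are unaffected.
CL_new/CL_old = 0.0476 + 0.65 + 0.18 = 0.8776.
New steady-state plasma level = baseline ÷ relative clearance = 30.9 / 0.8776 = 35.2 ng/mL.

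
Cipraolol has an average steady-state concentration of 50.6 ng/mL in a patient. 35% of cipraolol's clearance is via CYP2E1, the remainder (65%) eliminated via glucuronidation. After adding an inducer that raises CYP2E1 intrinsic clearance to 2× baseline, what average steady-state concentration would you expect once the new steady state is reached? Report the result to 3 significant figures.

37.5 ng/mL

CYP2E1: 0.35 × 2 = 0.7
Other: 0.65 (unchanged)
Relative clearance = 0.7 + 0.65 = 1.35.
With dosing unchanged, average steady-state concentration scales as 1/CL: 50.6 / 1.35 = 37.5 ng/mL.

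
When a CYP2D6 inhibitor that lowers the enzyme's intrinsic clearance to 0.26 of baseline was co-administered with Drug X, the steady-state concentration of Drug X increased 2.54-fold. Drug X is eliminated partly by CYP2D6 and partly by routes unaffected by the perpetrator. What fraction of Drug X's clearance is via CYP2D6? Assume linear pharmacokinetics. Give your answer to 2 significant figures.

Write x for the fraction cleared via CYP2D6. The observed steady-state concentration change means clearance fell to 1/2.54 = 0.3937 of baseline.
Only the CYP2D6 route changed, so 0.3937 = x·0.26 + (1 − x), giving x = 0.82.

0.82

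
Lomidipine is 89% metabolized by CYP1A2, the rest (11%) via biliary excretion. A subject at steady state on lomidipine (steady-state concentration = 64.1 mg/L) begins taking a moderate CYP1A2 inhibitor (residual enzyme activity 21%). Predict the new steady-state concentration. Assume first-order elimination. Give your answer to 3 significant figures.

216 mg/L

The CYP1A2 pathway (89% of clearance) drops to 0.21× activity: 0.89 × 0.21 = 0.1869.
The remaining 11% of clearance is unaffected.
CL_new/CL_old = 0.1869 + 0.11 = 0.2969.
With dosing unchanged, steady-state concentration scales as 1/CL: 64.1 / 0.2969 = 216 mg/L.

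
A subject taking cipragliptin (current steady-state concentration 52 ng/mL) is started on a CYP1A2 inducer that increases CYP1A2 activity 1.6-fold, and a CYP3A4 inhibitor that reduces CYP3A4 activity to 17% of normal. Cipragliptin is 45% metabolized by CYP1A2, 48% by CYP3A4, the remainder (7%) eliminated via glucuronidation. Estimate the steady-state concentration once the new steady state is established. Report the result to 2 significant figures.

The CYP1A2 pathway (45% of clearance) rises to 1.6× activity: 0.45 × 1.6 = 0.72.
The CYP3A4 pathway (48% of clearance) is reduced to 0.17× activity: 0.48 × 0.17 = 0.0816.
The remaining 7% of clearance is unaffected.
New clearance relative to baseline: 0.72 + 0.0816 + 0.07 = 0.8716.
New steady-state concentration = 52 / 0.8716 = 60 ng/mL (concentration scales inversely with clearance).

60 ng/mL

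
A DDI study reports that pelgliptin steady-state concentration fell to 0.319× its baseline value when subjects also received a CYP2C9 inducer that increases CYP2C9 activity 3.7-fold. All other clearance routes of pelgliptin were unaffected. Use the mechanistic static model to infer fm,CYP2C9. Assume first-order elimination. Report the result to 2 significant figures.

Let fm be the CYP2C9 fraction. New clearance relative to baseline = fm × 3.7 + (1 − fm).
Steady-state concentration ratio = 1 / (new CL fraction), so new CL fraction = 1 / 0.319 = 3.135.
fm × 3.7 + 1 − fm = 3.135  ⇒  fm × (3.7 − 1) = 2.135  ⇒  fm = 0.79.

0.79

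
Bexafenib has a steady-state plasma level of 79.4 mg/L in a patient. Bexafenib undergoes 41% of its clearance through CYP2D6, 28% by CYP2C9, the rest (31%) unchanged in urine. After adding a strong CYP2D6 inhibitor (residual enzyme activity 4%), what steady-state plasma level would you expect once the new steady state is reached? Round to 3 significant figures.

CYP2D6: 0.41 × 0.04 = 0.0164
CYP2C9: 0.28 (unchanged)
Other: 0.31 (unchanged)
CL_new/CL_old = 0.0164 + 0.28 + 0.31 = 0.6064.
New steady-state plasma level = baseline ÷ relative clearance = 79.4 / 0.6064 = 131 mg/L.

131 mg/L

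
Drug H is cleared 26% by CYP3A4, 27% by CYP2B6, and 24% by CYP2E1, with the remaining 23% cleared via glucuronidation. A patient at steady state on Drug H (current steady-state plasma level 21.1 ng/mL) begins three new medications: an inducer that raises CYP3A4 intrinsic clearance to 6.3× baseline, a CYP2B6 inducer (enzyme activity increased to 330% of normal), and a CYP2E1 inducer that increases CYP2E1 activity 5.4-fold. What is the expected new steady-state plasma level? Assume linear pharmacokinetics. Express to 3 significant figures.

5.20 ng/mL

The CYP3A4 pathway (26% of clearance) is boosted to 6.3× activity: 0.26 × 6.3 = 1.638.
The CYP2B6 pathway (27% of clearance) increases to 3.3× activity: 0.27 × 3.3 = 0.891.
The CYP2E1 pathway (24% of clearance) increases to 5.4× activity: 0.24 × 5.4 = 1.296.
The remaining 23% of clearance is unaffected.
CL_new/CL_old = 1.638 + 0.891 + 1.296 + 0.23 = 4.055.
Dividing the baseline by the relative clearance: 21.1 / 4.055 = 5.20 ng/mL.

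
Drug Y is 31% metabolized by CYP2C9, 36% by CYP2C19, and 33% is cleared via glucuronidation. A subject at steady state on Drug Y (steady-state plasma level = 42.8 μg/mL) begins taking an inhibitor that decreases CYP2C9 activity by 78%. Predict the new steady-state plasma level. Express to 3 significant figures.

56.4 μg/mL

CYP2C9: 0.31 × 0.22 = 0.0682
CYP2C19: 0.36 (unchanged)
Other: 0.33 (unchanged)
Relative clearance = 0.0682 + 0.36 + 0.33 = 0.7582.
With dosing unchanged, steady-state plasma level scales as 1/CL: 42.8 / 0.7582 = 56.4 μg/mL.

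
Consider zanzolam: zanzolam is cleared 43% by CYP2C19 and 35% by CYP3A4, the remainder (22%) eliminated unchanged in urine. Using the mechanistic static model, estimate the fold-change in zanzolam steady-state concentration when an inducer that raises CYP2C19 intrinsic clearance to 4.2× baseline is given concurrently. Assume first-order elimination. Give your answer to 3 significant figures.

0.421

The CYP2C19 pathway (43% of clearance) increases to 4.2× activity: 0.43 × 4.2 = 1.806.
CYP3A4 (35%) and the residual 22% are unaffected.
New clearance relative to baseline: 1.806 + 0.35 + 0.22 = 2.376.
Steady-state concentration is inversely proportional to clearance, so the fold-change is 1 / 2.376 = 0.421.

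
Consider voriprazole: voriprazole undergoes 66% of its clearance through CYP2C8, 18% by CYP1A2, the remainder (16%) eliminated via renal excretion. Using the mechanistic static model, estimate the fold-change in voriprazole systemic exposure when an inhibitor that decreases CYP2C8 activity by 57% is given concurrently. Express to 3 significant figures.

CYP2C8: 0.66 × 0.43 = 0.2838
CYP1A2: 0.18 (unchanged)
Other: 0.16 (unchanged)
CL_new/CL_old = 0.2838 + 0.18 + 0.16 = 0.6238.
Systemic exposure is inversely proportional to clearance, so the fold-change is 1 / 0.6238 = 1.60.

1.60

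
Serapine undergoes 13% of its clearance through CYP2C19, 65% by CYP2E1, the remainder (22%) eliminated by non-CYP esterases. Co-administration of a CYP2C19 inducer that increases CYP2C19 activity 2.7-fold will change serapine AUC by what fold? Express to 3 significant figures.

0.819

The CYP2C19 pathway (13% of clearance) increases to 2.7× activity: 0.13 × 2.7 = 0.351.
CYP2E1 (65%) and the residual 22% are unaffected.
CL_new/CL_old = 0.351 + 0.65 + 0.22 = 1.221.
AUC ratio = CL_old/CL_new = 1 / 1.221 = 0.819.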